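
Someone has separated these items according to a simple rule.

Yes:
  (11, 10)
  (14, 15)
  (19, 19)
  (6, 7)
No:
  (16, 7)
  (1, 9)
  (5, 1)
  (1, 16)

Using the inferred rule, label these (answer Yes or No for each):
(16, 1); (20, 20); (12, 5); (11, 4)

A rule that fits every label: |first − second| ≤ 1 — true of each 'Yes' example, false of each 'No' one.

No, Yes, No, No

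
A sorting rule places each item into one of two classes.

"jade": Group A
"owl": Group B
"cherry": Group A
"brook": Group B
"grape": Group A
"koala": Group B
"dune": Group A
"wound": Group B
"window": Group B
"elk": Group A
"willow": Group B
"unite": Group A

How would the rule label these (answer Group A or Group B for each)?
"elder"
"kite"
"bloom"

A rule that fits every label: contains 'e' — true of each 'Group A' example, false of each 'Group B' one.
"elder" — has 'e', hence Group A. "kite" — has 'e', hence Group A. "bloom" — no 'e', hence Group B.

Group A, Group A, Group B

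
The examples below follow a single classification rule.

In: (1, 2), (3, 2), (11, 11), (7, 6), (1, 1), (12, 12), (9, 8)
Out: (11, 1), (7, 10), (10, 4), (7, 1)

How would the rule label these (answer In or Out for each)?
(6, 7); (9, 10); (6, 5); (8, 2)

One predicate separates the groups cleanly: |first − second| ≤ 1.
In: (6, 7), since |6−7| = 1.
In: (9, 10), since |9−10| = 1.
In: (6, 5), since |6−5| = 1.
Out: (8, 2), since |8−2| = 6.

In, In, In, Out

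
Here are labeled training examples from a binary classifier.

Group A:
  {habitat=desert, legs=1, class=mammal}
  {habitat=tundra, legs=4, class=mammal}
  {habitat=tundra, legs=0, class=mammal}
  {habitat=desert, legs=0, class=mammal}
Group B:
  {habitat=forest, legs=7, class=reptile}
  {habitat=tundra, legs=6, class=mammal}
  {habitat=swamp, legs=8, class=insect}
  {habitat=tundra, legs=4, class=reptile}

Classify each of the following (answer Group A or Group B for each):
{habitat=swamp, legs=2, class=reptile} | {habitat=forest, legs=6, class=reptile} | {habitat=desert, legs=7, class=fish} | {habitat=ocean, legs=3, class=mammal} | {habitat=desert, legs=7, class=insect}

The distinguishing property — class is mammal AND legs ≤ 4 — holds for all the 'Group A' cases and none of the 'Group B' cases.
{habitat=swamp, legs=2, class=reptile}: Group B (class is reptile, legs = 2).
{habitat=forest, legs=6, class=reptile}: Group B (class is reptile, legs = 6).
{habitat=desert, legs=7, class=fish}: Group B (class is fish, legs = 7).
{habitat=ocean, legs=3, class=mammal}: Group A (class is mammal, legs = 3).
{habitat=desert, legs=7, class=insect}: Group B (class is insect, legs = 7).

Group B, Group B, Group B, Group A, Group B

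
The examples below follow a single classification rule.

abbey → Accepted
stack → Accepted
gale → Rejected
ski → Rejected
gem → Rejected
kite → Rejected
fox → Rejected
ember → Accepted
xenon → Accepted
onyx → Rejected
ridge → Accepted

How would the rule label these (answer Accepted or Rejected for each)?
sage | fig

Rejected, Rejected

The rule appears to be: length 5.
Rejected: sage, since length 4.
Rejected: fig, since length 3.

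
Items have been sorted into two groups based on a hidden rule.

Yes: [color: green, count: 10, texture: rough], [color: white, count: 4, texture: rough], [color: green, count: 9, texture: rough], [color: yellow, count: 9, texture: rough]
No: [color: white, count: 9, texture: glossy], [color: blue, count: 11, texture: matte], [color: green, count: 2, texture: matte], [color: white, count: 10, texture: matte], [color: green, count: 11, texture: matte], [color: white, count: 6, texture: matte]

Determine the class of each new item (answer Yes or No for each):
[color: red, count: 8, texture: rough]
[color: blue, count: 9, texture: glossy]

Yes, No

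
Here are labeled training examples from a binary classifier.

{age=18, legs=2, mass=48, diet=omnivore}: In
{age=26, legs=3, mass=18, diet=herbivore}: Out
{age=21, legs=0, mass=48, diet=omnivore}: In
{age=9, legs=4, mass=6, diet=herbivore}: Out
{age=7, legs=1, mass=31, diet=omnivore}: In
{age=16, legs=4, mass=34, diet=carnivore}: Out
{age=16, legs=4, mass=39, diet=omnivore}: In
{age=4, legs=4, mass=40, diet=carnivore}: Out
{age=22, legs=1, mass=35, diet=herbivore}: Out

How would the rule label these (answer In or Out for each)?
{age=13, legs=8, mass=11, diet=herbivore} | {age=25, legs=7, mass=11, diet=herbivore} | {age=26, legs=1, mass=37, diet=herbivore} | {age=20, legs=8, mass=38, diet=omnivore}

Checking candidate rules against both groups, what survives is: diet is omnivore.

Out, Out, Out, In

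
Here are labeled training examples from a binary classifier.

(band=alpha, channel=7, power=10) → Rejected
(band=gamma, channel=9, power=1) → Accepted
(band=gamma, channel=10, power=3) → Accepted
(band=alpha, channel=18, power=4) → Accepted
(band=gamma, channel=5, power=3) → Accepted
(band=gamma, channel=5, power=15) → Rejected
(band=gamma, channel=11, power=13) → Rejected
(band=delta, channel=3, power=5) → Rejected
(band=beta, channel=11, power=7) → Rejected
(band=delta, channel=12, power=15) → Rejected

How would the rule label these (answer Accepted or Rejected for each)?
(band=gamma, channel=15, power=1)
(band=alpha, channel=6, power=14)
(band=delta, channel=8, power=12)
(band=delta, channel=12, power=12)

Accepted, Rejected, Rejected, Rejected

Every 'Accepted' example satisfies: power ≤ 4. None of the 'Rejected' examples do.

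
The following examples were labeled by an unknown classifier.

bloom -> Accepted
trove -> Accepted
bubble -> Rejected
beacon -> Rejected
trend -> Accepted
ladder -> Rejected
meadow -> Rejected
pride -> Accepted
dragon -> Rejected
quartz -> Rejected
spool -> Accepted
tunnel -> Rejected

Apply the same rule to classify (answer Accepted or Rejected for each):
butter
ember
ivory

Rejected, Accepted, Accepted

The simplest hypothesis consistent with all the labels is: odd length.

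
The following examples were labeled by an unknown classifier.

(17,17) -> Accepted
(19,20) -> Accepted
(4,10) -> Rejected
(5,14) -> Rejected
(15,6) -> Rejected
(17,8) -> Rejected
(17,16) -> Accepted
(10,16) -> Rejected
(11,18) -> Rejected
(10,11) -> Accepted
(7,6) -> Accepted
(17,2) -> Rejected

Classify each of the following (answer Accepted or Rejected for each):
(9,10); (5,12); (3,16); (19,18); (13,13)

Accepted, Rejected, Rejected, Accepted, Accepted

'Accepted' ⟺ |first − second| ≤ 1.
(9,10) — |9−10| = 1, hence Accepted. (5,12) — |5−12| = 7, hence Rejected. (3,16) — |3−16| = 13, hence Rejected. (19,18) — |19−18| = 1, hence Accepted. (13,13) — |13−13| = 0, hence Accepted.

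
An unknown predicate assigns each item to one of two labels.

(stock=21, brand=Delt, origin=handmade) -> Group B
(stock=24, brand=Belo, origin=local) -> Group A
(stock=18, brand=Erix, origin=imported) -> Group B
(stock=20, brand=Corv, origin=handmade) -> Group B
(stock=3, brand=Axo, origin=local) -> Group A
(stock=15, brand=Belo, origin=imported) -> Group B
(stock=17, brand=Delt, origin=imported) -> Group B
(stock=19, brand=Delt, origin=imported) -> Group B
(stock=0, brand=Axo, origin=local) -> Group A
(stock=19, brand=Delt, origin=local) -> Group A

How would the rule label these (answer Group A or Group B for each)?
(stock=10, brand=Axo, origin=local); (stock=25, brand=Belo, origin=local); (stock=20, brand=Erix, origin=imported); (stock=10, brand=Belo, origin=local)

Group A, Group A, Group B, Group A

The distinguishing property — origin is local — holds for all the 'Group A' cases and none of the 'Group B' cases.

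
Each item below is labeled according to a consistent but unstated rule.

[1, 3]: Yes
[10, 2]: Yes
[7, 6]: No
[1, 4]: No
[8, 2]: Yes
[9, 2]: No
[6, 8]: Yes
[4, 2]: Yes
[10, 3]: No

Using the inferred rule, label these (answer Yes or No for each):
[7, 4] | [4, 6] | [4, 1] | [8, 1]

No, Yes, No, No

All 'Yes' examples share one property — sum is even — and every 'No' example lacks it.
[7, 4]: 7+4 = 11 — doesn't match, so No.
[4, 6]: 4+6 = 10 — qualifies, so Yes.
[4, 1]: 4+1 = 5 — doesn't match, so No.
[8, 1]: 8+1 = 9 — doesn't match, so No.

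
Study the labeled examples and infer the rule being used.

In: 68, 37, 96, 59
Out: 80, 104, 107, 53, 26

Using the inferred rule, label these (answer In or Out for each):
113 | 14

The rule appears to be: digit sum ≥ 9.

Out, Out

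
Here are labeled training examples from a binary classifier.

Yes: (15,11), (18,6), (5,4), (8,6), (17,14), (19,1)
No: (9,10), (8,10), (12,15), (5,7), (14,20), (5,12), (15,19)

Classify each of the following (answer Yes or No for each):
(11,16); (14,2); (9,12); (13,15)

Rule: first > second. This holds for each 'Yes' example and fails for each 'No' one.
(11,16): No (11 < 16). (14,2): Yes (14 > 2). (9,12): No (9 < 12). (13,15): No (13 < 15).

No, Yes, No, No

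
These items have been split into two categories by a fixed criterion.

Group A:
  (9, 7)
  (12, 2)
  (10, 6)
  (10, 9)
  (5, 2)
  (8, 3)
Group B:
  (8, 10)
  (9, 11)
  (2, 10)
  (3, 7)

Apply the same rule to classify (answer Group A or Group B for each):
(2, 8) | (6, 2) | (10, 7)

The distinguishing property — first > second — holds for all the 'Group A' cases and none of the 'Group B' cases.
(2, 8): Group B (2 < 8).
(6, 2): Group A (6 > 2).
(10, 7): Group A (10 > 7).

Group B, Group A, Group A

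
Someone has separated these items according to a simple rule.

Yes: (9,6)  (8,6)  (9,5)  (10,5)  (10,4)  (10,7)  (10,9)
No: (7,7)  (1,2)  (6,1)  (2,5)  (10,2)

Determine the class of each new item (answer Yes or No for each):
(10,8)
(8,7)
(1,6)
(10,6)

The pattern is that an item is 'Yes' exactly when: first > second AND sum ≥ 14.

Yes, Yes, No, Yes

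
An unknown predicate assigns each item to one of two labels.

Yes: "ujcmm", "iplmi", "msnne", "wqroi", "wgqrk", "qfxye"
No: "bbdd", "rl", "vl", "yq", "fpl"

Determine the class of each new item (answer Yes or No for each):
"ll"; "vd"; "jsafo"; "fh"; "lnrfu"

No, No, Yes, No, Yes

Rule: length 5. This holds for each 'Yes' example and fails for each 'No' one.
"ll" — length 2, hence No.
"vd" — length 2, hence No.
"jsafo" — length 5, hence Yes.
"fh" — length 2, hence No.
"lnrfu" — length 5, hence Yes.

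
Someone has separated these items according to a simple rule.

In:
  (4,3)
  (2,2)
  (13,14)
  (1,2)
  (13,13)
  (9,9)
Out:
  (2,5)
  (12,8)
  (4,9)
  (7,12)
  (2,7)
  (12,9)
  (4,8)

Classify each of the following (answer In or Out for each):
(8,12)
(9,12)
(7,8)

The classifier is using: |first − second| ≤ 1.
(8,12) → |8−12| = 4 → Out. (9,12) → |9−12| = 3 → Out. (7,8) → |7−8| = 1 → In.

Out, Out, In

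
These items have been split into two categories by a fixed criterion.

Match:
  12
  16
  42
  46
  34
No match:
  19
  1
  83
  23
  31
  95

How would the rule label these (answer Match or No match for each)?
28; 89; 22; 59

Match, No match, Match, No match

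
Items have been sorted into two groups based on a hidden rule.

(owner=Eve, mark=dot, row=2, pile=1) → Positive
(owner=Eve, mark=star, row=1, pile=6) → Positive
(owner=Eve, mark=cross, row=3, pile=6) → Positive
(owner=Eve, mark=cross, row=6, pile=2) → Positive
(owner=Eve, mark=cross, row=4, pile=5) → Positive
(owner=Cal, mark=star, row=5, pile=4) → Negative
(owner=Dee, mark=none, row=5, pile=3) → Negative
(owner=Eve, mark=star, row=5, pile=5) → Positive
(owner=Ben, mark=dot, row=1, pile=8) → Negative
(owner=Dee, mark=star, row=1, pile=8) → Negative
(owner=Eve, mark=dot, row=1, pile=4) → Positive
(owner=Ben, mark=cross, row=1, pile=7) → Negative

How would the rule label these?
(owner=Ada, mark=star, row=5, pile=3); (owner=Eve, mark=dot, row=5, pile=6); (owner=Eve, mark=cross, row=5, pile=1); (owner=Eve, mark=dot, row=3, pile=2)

One predicate separates the groups cleanly: owner is Eve.
(owner=Ada, mark=star, row=5, pile=3): owner is Ada, fails this test → Negative.
(owner=Eve, mark=dot, row=5, pile=6): owner is Eve, satisfies this → Positive.
(owner=Eve, mark=cross, row=5, pile=1): owner is Eve, satisfies this → Positive.
(owner=Eve, mark=dot, row=3, pile=2): owner is Eve, satisfies this → Positive.

Negative, Positive, Positive, Positive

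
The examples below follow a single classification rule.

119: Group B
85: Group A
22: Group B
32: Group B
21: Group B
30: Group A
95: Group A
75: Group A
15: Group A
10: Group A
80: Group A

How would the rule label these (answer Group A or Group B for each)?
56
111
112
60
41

Checking candidate rules against both groups, what survives is: multiple of 5.
56: Group B (56 = 5·11 + 1). 111: Group B (111 = 5·22 + 1). 112: Group B (112 = 5·22 + 2). 60: Group A (60 = 5·12). 41: Group B (41 = 5·8 + 1).

Group B, Group B, Group B, Group A, Group B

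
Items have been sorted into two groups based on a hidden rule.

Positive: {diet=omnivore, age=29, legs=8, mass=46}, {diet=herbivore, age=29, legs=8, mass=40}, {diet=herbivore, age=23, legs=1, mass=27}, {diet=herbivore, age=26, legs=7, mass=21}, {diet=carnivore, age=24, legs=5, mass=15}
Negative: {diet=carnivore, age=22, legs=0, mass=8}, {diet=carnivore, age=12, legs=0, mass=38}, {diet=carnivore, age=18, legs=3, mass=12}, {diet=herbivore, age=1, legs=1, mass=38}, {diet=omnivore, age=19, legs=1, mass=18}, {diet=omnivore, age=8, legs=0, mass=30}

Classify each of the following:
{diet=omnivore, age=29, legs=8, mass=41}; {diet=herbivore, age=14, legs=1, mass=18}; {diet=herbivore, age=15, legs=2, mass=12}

The distinguishing property — age ≥ 23 — holds for all the 'Positive' cases and none of the 'Negative' cases.

Positive, Negative, Negative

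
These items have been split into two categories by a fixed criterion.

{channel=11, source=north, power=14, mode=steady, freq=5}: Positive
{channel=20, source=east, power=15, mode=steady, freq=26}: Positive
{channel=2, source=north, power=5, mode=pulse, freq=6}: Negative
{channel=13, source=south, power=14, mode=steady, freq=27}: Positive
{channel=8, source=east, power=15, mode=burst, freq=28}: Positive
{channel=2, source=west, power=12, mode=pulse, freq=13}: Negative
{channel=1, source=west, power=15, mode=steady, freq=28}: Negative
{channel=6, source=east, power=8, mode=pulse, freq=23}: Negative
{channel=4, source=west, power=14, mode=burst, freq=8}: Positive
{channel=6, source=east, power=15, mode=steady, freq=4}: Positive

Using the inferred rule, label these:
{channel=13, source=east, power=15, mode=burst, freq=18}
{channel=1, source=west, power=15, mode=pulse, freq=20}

Positive, Negative

A rule that fits every label: channel ≥ 2 AND power ≥ 14 — true of each 'Positive' example, false of each 'Negative' one.
{channel=13, source=east, power=15, mode=burst, freq=18}: channel = 13, power = 15, matches → Positive.
{channel=1, source=west, power=15, mode=pulse, freq=20}: channel = 1, power = 15, does not pass → Negative.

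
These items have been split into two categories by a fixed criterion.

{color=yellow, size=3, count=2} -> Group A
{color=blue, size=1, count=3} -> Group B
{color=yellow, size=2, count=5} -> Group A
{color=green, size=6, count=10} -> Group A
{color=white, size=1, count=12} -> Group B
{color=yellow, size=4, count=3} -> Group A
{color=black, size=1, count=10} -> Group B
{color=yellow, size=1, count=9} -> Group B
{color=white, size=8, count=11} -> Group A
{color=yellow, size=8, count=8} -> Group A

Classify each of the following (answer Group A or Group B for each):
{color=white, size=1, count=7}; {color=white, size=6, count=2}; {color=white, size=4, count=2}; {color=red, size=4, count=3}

Group B, Group A, Group A, Group A

One predicate separates the groups cleanly: size ≥ 2.
Group B: {color=white, size=1, count=7}, since size = 1.
Group A: {color=white, size=6, count=2}, since size = 6.
Group A: {color=white, size=4, count=2}, since size = 4.
Group A: {color=red, size=4, count=3}, since size = 4.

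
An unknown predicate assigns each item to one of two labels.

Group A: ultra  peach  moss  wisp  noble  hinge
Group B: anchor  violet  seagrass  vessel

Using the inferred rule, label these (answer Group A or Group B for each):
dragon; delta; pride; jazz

The rule appears to be: length ≤ 5.
Group B: dragon, since length 6. Group A: delta, since length 5. Group A: pride, since length 5. Group A: jazz, since length 4.

Group B, Group A, Group A, Group A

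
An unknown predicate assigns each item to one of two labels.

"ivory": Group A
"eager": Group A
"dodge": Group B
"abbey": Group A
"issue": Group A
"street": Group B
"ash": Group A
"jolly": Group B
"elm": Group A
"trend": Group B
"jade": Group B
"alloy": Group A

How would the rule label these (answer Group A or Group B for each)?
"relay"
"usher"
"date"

Group B, Group A, Group B

The pattern is that an item is 'Group A' exactly when: starts with a vowel.
Group B: "relay", since starts with 'r'.
Group A: "usher", since starts with 'u'.
Group B: "date", since starts with 'd'.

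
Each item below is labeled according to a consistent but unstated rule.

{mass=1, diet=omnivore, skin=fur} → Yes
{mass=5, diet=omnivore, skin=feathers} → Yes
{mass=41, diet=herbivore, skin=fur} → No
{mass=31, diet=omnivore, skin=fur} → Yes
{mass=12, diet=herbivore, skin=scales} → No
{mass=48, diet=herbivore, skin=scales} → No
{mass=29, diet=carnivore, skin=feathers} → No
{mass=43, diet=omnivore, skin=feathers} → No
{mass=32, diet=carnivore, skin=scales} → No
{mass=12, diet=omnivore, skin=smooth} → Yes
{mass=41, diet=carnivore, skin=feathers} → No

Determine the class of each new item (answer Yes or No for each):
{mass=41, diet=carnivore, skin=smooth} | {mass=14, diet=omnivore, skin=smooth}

Every 'Yes' example satisfies: diet is omnivore AND mass ≤ 31. None of the 'No' examples do.
{mass=41, diet=carnivore, skin=smooth} → diet is carnivore, mass = 41 → No. {mass=14, diet=omnivore, skin=smooth} → diet is omnivore, mass = 14 → Yes.

No, Yes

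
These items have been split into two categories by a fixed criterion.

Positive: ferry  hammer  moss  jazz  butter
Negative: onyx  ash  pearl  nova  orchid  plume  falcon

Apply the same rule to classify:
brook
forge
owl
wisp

Positive, Negative, Negative, Negative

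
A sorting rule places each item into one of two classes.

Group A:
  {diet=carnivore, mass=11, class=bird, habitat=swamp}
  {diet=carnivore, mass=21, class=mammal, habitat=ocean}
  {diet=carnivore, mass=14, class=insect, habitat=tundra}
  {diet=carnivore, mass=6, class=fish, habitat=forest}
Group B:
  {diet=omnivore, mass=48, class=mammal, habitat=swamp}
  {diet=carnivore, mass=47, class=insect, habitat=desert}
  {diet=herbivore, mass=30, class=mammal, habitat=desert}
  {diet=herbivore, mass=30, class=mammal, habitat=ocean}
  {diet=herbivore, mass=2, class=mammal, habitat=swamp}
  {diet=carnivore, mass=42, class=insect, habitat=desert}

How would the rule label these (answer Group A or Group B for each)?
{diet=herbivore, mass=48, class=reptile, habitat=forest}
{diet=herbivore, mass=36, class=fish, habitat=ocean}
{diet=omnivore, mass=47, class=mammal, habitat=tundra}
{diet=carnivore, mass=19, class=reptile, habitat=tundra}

Group B, Group B, Group B, Group A

The rule appears to be: diet is carnivore AND mass ≤ 21.
Group B: {diet=herbivore, mass=48, class=reptile, habitat=forest}, since diet is herbivore, mass = 48.
Group B: {diet=herbivore, mass=36, class=fish, habitat=ocean}, since diet is herbivore, mass = 36.
Group B: {diet=omnivore, mass=47, class=mammal, habitat=tundra}, since diet is omnivore, mass = 47.
Group A: {diet=carnivore, mass=19, class=reptile, habitat=tundra}, since diet is carnivore, mass = 19.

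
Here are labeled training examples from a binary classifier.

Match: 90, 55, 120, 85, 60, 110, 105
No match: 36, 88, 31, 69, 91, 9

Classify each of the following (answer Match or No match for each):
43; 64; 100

No match, No match, Match

All 'Match' examples share one property — multiple of 5 — and every 'No match' example lacks it.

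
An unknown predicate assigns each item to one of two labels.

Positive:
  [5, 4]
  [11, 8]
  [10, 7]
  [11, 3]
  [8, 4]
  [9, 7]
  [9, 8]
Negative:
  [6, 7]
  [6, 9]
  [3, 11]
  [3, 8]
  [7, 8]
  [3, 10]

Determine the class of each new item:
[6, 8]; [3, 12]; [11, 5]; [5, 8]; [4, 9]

Negative, Negative, Positive, Negative, Negative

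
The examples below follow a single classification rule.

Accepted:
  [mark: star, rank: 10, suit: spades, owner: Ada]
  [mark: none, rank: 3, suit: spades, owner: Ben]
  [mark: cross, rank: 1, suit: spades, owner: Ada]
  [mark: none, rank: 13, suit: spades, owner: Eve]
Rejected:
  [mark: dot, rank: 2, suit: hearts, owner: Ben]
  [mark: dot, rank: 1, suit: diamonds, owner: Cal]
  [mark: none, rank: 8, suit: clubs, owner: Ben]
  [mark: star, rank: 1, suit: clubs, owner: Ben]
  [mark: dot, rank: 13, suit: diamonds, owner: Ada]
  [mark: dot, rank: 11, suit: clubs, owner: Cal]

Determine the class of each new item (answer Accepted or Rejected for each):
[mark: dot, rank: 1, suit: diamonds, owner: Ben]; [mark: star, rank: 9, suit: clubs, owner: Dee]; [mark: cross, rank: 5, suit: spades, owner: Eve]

Rejected, Rejected, Accepted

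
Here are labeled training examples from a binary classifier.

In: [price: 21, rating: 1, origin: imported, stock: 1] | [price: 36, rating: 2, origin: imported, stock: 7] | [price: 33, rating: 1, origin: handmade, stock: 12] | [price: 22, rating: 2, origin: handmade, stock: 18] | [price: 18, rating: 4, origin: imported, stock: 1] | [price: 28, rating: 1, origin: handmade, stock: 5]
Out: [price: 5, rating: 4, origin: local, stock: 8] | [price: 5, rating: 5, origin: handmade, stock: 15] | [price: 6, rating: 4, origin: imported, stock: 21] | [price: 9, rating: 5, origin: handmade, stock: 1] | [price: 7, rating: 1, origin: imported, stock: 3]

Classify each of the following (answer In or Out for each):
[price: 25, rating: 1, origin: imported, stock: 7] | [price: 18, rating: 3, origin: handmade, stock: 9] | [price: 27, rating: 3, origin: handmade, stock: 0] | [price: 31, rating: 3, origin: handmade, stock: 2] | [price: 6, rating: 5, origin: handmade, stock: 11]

The rule appears to be: price ≥ 18.

In, In, In, In, Out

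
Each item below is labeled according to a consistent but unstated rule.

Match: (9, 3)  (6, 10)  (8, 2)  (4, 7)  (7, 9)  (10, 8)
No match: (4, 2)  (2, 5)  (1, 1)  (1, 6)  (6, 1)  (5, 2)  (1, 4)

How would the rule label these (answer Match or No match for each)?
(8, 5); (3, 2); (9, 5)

Match, No match, Match

The pattern is that an item is 'Match' exactly when: sum ≥ 10.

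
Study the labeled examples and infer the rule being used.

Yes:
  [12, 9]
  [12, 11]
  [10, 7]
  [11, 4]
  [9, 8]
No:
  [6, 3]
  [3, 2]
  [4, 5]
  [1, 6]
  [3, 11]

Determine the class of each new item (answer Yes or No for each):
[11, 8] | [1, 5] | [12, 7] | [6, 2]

Yes, No, Yes, No

The common property of the 'Yes' items is: sum ≥ 15. No 'No' item has it.
[11, 8]: Yes (11+8 = 19). [1, 5]: No (1+5 = 6). [12, 7]: Yes (12+7 = 19). [6, 2]: No (6+2 = 8).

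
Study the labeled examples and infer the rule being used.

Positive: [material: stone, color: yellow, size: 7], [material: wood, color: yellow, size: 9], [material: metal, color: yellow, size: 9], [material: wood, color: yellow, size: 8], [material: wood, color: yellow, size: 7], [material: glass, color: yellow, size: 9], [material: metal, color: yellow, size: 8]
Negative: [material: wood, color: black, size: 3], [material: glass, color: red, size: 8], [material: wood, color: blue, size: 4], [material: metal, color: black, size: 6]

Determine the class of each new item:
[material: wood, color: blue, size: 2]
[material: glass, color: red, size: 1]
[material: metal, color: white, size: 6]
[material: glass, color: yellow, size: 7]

Negative, Negative, Negative, Positive

All 'Positive' examples share one property — color is yellow — and every 'Negative' example lacks it.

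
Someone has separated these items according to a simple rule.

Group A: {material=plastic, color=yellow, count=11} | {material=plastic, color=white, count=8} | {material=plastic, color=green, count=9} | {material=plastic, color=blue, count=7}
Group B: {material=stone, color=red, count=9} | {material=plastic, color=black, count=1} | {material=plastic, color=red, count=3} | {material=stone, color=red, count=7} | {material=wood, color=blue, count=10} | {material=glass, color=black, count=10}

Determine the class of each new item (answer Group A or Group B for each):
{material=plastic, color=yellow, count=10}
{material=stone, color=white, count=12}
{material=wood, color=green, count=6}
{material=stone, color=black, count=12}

Group A, Group B, Group B, Group B

One predicate separates the groups cleanly: material is plastic AND count ≥ 7.
{material=plastic, color=yellow, count=10} — material is plastic, count = 10, hence Group A.
{material=stone, color=white, count=12} — material is stone, count = 12, hence Group B.
{material=wood, color=green, count=6} — material is wood, count = 6, hence Group B.
{material=stone, color=black, count=12} — material is stone, count = 12, hence Group B.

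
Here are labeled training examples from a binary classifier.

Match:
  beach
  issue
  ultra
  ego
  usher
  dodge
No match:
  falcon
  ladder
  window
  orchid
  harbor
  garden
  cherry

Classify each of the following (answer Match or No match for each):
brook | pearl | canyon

Rule: odd length. This holds for each 'Match' example and fails for each 'No match' one.
brook: length 5 — satisfies this, so Match.
pearl: length 5 — satisfies this, so Match.
canyon: length 6 — does not fit, so No match.

Match, Match, No match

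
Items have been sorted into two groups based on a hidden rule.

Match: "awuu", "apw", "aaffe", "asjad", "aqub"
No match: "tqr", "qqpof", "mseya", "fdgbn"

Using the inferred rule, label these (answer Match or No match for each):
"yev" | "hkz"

No match, No match

The simplest hypothesis consistent with all the labels is: starts with 'a'.
"yev": No match (starts with 'y'). "hkz": No match (starts with 'h').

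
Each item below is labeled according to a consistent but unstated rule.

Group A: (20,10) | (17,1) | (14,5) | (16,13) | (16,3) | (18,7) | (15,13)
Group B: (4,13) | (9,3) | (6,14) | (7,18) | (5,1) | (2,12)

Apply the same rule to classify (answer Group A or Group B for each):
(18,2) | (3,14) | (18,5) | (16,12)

Group A, Group B, Group A, Group A

The classifier is using: first ≥ 10.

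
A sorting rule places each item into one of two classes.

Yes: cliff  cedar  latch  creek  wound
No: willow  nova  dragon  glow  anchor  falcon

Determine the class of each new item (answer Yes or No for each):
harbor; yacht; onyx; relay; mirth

No, Yes, No, Yes, Yes

The classifier is using: odd length.
harbor: length 6, fails this test → No. yacht: length 5, qualifies → Yes. onyx: length 4, fails this test → No. relay: length 5, qualifies → Yes. mirth: length 5, qualifies → Yes.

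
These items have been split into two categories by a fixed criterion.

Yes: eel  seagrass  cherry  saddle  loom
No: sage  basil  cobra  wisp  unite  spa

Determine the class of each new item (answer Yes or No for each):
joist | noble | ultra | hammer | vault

No, No, No, Yes, No

'Yes' ⟺ has a double letter.
joist — no doubled letter, hence No. noble — no doubled letter, hence No. ultra — no doubled letter, hence No. hammer — 'mm' doubled, hence Yes. vault — no doubled letter, hence No.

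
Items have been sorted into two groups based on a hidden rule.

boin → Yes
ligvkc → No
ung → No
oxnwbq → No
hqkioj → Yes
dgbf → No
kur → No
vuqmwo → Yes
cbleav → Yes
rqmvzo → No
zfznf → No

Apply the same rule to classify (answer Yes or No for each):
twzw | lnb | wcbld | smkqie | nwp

The simplest hypothesis consistent with all the labels is: has ≥ 2 vowels.

No, No, No, Yes, No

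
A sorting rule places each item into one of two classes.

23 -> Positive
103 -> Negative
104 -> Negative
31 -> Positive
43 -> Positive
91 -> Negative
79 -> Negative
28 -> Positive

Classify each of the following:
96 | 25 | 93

Negative, Positive, Negative

A rule that fits every label: at most 43 — true of each 'Positive' example, false of each 'Negative' one.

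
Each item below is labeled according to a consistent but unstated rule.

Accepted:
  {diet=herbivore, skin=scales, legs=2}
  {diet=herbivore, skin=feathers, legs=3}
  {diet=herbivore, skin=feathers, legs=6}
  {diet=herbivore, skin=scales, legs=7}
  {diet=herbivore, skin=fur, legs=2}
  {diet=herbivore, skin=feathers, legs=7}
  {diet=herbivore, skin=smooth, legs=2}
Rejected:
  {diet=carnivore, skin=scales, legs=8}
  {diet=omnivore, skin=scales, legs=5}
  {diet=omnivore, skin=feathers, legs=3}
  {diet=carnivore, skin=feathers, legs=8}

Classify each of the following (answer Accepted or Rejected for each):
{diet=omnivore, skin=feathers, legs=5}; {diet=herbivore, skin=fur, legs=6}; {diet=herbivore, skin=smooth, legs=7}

The simplest hypothesis consistent with all the labels is: diet is herbivore.
{diet=omnivore, skin=feathers, legs=5} — diet is omnivore, hence Rejected.
{diet=herbivore, skin=fur, legs=6} — diet is herbivore, hence Accepted.
{diet=herbivore, skin=smooth, legs=7} — diet is herbivore, hence Accepted.

Rejected, Accepted, Accepted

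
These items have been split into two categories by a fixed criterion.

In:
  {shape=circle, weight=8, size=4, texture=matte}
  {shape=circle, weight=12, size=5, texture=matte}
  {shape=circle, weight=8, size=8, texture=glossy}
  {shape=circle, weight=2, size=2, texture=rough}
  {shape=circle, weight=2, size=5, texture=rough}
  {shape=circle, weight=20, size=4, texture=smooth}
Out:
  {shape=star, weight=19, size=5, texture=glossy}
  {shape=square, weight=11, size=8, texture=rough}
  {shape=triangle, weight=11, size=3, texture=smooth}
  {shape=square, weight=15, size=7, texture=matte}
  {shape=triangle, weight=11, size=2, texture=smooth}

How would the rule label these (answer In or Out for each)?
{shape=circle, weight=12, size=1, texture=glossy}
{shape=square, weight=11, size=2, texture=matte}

A rule that fits every label: shape is circle — true of each 'In' example, false of each 'Out' one.

In, Out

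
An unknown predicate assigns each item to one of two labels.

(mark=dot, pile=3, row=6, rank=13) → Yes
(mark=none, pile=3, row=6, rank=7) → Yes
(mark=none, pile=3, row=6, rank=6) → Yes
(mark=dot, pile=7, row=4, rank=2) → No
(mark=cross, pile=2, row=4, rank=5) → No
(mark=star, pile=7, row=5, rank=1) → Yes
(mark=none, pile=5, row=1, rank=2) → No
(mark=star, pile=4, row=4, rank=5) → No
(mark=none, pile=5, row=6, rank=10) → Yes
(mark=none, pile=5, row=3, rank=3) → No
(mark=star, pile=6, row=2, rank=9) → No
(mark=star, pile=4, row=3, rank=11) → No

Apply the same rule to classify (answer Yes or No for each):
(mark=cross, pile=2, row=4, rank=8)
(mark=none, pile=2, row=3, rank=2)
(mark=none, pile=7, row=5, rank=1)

No, No, Yes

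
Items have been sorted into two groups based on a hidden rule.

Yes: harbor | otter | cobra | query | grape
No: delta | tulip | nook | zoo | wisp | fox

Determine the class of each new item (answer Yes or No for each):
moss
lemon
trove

No, No, Yes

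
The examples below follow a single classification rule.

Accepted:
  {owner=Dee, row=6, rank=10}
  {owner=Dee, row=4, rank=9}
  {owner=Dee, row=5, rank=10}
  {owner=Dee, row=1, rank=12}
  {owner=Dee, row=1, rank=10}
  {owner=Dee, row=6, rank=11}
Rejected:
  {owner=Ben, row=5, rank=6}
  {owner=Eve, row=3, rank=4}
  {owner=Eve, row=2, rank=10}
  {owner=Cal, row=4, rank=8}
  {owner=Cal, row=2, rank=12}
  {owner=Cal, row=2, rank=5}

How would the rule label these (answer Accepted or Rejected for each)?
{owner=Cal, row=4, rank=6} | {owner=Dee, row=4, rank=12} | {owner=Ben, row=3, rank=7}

Rejected, Accepted, Rejected

'Accepted' ⟺ owner is Dee.
{owner=Cal, row=4, rank=6}: owner is Cal, fails the rule → Rejected.
{owner=Dee, row=4, rank=12}: owner is Dee, matches → Accepted.
{owner=Ben, row=3, rank=7}: owner is Ben, fails the rule → Rejected.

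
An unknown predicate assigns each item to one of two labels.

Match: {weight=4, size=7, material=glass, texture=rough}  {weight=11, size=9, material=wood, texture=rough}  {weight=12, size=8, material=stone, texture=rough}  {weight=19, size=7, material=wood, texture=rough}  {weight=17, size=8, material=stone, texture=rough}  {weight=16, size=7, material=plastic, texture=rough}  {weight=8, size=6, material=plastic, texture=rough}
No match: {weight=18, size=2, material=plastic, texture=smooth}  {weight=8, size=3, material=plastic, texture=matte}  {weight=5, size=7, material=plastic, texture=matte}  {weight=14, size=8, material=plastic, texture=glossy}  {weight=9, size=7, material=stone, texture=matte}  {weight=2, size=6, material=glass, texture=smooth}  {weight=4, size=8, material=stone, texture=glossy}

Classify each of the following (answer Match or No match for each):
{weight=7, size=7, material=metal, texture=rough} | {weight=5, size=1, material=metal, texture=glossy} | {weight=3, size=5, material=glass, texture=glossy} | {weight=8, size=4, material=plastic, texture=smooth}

Match, No match, No match, No match

The simplest hypothesis consistent with all the labels is: texture is rough.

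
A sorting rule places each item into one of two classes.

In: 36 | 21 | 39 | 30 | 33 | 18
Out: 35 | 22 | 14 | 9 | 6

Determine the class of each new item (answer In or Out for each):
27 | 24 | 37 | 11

All 'In' examples share one property — multiple of 3 AND at least 14 — and every 'Out' example lacks it.
27 → 27 = 3·9, 27 ≥ 14 → In. 24 → 24 = 3·8, 24 ≥ 14 → In. 37 → 37 = 3·12 + 1, 37 ≥ 14 → Out. 11 → 11 = 3·3 + 2, 11 < 14 → Out.

In, In, Out, Out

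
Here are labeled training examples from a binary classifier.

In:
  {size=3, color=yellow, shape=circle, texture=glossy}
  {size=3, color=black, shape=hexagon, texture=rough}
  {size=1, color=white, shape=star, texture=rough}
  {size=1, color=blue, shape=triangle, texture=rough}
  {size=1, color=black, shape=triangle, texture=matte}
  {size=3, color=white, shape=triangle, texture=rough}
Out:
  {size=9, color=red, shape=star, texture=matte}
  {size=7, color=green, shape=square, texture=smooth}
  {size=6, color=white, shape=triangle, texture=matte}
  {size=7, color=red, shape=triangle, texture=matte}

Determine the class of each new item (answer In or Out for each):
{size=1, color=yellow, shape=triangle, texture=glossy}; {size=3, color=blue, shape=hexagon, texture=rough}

In, In

One predicate separates the groups cleanly: size ≤ 3.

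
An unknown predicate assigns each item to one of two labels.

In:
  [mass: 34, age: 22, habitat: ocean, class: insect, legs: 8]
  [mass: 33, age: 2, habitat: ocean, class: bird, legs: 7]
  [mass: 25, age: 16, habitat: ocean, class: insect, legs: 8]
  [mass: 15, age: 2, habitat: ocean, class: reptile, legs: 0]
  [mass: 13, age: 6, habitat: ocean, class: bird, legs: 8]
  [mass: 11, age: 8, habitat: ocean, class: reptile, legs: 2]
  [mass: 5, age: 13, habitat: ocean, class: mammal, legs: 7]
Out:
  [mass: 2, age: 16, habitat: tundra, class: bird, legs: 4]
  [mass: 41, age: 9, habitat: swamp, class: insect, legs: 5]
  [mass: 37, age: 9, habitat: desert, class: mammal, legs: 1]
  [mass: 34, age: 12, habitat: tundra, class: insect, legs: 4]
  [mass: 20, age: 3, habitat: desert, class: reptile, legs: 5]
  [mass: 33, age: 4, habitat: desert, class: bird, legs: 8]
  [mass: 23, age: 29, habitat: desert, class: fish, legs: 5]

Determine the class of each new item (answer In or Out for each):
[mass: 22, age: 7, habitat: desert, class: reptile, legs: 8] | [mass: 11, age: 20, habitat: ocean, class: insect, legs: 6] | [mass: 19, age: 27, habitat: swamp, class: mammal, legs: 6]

Out, In, Out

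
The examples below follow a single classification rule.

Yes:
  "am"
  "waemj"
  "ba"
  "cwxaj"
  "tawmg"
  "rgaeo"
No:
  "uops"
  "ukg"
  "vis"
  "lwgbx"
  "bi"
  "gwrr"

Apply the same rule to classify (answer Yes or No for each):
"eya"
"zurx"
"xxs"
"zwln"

Yes, No, No, No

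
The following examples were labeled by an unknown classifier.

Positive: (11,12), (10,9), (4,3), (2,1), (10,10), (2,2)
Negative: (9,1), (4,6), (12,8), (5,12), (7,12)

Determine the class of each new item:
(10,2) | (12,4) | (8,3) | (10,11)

Negative, Negative, Negative, Positive

The distinguishing property — |first − second| ≤ 1 — holds for all the 'Positive' cases and none of the 'Negative' cases.
(10,2) → |10−2| = 8 → Negative. (12,4) → |12−4| = 8 → Negative. (8,3) → |8−3| = 5 → Negative. (10,11) → |10−11| = 1 → Positive.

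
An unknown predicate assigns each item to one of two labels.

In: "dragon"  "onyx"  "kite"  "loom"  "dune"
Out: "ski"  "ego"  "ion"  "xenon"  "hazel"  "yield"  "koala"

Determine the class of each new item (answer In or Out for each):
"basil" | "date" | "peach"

All 'In' examples share one property — even length — and every 'Out' example lacks it.
"basil": length 5 — doesn't match, so Out. "date": length 4 — passes, so In. "peach": length 5 — doesn't match, so Out.

Out, In, Out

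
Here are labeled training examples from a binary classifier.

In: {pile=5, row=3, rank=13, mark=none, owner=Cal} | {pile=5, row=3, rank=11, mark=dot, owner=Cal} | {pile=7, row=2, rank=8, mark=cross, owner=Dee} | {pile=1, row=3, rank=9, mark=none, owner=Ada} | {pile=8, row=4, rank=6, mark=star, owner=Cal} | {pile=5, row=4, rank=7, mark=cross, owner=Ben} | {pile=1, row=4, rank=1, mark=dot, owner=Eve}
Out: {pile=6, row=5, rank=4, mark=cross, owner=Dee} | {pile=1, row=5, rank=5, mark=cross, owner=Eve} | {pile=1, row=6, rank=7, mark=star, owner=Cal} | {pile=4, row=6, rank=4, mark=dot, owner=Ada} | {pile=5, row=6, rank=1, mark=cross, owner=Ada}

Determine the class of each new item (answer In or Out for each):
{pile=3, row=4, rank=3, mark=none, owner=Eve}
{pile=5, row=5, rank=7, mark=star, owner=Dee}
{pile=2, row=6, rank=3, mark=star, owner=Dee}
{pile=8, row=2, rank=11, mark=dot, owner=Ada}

In, Out, Out, In

A rule that fits every label: row ≤ 4 — true of each 'In' example, false of each 'Out' one.
{pile=3, row=4, rank=3, mark=none, owner=Eve}: row = 4, matches → In.
{pile=5, row=5, rank=7, mark=star, owner=Dee}: row = 5, fails the rule → Out.
{pile=2, row=6, rank=3, mark=star, owner=Dee}: row = 6, fails the rule → Out.
{pile=8, row=2, rank=11, mark=dot, owner=Ada}: row = 2, matches → In.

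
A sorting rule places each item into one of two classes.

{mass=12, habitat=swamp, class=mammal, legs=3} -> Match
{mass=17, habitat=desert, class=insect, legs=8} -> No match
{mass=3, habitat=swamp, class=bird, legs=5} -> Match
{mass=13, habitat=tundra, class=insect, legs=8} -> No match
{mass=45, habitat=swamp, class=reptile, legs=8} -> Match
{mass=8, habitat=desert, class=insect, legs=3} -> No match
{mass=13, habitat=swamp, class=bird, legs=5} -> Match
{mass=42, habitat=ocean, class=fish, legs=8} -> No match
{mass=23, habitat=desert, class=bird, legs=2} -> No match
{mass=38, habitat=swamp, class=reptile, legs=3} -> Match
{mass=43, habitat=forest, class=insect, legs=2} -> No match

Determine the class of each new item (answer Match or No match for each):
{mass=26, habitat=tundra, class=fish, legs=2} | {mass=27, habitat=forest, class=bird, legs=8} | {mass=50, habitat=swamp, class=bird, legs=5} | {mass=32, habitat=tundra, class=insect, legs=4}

No match, No match, Match, No match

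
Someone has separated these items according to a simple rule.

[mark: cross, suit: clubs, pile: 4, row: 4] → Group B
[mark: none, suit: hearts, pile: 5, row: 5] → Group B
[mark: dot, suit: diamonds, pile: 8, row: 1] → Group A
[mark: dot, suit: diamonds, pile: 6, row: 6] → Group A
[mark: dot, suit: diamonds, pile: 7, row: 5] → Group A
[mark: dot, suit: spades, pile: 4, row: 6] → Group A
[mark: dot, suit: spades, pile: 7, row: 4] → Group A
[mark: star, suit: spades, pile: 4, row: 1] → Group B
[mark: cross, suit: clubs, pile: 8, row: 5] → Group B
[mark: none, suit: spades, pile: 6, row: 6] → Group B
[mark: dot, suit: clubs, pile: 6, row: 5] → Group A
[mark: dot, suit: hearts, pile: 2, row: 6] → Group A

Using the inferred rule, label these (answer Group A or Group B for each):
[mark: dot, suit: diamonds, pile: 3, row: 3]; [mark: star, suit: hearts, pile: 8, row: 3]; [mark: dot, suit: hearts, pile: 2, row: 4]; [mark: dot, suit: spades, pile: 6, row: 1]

Group A, Group B, Group A, Group A

The distinguishing property — mark is dot — holds for all the 'Group A' cases and none of the 'Group B' cases.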